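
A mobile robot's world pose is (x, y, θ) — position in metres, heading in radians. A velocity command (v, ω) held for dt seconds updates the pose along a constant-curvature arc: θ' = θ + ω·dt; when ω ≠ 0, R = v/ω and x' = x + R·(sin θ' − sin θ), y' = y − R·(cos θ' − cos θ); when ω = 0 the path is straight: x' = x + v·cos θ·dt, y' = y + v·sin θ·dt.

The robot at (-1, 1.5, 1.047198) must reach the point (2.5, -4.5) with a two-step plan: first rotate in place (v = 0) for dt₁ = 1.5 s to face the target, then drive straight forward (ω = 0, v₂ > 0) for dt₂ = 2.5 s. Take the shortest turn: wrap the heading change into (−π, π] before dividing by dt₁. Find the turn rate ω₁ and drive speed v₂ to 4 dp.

ω₁ = -1.3933, v₂ = 2.7785

heading to target = atan2(-4.5−1.5, 2.5−-1) = -1.0427
Δθ = wrap(-1.0427 − 1.0472) = -2.0899; ω₁ = Δθ/dt₁ = -1.3933
distance = √((2.5−-1)² + (-4.5−1.5)²) = 6.9462; v₂ = distance/dt₂ = 2.7785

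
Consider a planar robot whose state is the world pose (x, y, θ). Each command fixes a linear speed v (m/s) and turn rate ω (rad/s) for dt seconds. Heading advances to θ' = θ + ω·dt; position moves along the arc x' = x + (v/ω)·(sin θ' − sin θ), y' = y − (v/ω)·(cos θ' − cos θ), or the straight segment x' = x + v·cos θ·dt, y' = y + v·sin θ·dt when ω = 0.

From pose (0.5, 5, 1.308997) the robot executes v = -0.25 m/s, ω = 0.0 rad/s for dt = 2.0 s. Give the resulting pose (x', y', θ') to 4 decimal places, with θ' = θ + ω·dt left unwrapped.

(0.3706, 4.5170, 1.3090)

θ' = 1.3090 + 0.0·2.0 = 1.3090
ω = 0 → straight: x' = 0.5 + -0.25·cos(1.3090)·2.0 = 0.3706
y' = 5 + -0.25·sin(1.3090)·2.0 = 4.5170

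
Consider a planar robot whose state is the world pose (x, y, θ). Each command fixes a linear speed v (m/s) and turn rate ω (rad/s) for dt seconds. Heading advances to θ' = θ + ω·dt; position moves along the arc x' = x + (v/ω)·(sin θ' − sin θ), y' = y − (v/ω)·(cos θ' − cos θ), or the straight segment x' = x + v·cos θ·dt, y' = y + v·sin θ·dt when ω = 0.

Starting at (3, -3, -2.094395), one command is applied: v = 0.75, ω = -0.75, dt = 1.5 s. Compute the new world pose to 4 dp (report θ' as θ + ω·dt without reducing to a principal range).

(2.0563, -3.4970, -3.2194)

θ' = -2.0944 + -0.75·1.5 = -3.2194
R = v/ω = 0.75/-0.75 = -1.0000
x' = 3 + -1.0000·(sin -3.2194 − sin -2.0944) = 2.0563
y' = -3 − -1.0000·(cos -3.2194 − cos -2.0944) = -3.4970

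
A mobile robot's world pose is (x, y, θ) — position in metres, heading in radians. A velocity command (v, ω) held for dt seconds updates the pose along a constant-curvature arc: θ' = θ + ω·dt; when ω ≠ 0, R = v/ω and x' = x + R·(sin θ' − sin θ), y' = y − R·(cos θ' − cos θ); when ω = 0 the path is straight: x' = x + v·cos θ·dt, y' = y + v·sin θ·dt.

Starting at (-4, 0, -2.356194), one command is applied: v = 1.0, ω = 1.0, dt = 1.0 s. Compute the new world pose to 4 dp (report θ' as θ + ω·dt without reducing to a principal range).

θ' = -2.3562 + 1.0·1.0 = -1.3562
R = v/ω = 1.0/1.0 = 1.0000
x' = -4 + 1.0000·(sin -1.3562 − sin -2.3562) = -4.2700
y' = 0 − 1.0000·(cos -1.3562 − cos -2.3562) = -0.9201

(-4.2700, -0.9201, -1.3562)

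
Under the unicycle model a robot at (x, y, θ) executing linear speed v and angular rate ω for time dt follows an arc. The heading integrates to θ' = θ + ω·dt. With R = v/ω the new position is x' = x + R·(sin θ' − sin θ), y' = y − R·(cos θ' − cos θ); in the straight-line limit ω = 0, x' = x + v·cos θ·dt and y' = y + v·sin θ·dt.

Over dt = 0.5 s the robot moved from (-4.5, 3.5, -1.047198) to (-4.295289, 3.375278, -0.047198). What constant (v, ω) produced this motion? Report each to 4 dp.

Δθ = -0.047198 − -1.047198 = 1.000000
ω = Δθ/dt = 1.000000/0.5 = 2.0000
R = Δx/(sin θ' − sin θ) = 0.2500
v = R·ω = 0.2500·2.0000 = 0.5000

v = 0.5000, ω = 2.0000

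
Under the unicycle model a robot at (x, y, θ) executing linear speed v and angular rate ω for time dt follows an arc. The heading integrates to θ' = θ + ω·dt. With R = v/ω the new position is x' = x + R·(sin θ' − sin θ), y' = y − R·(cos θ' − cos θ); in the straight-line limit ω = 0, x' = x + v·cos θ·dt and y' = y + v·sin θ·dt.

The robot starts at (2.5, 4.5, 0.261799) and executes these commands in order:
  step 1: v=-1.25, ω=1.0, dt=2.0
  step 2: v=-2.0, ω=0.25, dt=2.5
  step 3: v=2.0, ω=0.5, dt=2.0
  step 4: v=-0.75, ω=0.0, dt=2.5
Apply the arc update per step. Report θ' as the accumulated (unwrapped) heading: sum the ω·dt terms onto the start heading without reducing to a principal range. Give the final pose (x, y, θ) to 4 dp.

(3.6661, 0.1931, 3.8868)

step 1: θ'=2.2618 (R=-1.2500) → pose (1.8603, 2.4960, 2.2618)
step 2: θ'=2.8868 (R=-8.0000) → pose (6.0088, -0.1473, 2.8868)
step 3: θ'=3.8868 (R=4.0000) → pose (2.2881, -1.0784, 3.8868)
step 4: θ'=3.8868 (straight) → pose (3.6661, 0.1931, 3.8868)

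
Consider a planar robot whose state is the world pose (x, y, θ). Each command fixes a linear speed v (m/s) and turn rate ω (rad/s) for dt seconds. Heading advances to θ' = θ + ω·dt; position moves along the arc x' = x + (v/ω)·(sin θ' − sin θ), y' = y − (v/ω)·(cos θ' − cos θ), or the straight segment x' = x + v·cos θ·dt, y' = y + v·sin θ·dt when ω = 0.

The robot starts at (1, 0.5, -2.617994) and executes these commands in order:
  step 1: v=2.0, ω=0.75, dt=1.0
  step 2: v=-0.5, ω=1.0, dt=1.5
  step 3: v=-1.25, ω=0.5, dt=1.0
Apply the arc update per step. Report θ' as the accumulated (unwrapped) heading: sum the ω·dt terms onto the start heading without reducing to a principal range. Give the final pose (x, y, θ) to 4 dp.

step 1: θ'=-1.8680 (R=2.6667) → pose (-0.2164, -1.0285, -1.8680)
step 2: θ'=-0.3680 (R=-0.5000) → pose (-0.5146, -0.4155, -0.3680)
step 3: θ'=0.1320 (R=-2.5000) → pose (-1.7431, -0.2699, 0.1320)

(-1.7431, -0.2699, 0.1320)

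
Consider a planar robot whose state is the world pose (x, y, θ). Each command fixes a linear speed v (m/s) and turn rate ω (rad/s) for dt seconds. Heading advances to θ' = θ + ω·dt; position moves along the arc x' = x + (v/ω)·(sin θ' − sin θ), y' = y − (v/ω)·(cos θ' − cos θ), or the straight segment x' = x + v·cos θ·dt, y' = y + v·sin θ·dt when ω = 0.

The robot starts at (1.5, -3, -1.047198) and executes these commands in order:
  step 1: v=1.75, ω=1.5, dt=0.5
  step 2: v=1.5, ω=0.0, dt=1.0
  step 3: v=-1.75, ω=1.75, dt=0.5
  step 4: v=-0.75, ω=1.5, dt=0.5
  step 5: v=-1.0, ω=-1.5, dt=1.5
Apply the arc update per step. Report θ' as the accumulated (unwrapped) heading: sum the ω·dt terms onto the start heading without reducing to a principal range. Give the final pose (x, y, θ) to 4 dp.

(1.3733, -4.6308, -0.9222)

step 1: θ'=-0.2972 (R=1.1667) → pose (2.1687, -3.5322, -0.2972)
step 2: θ'=-0.2972 (straight) → pose (3.6030, -3.9715, -0.2972)
step 3: θ'=0.5778 (R=-1.0000) → pose (2.7639, -4.0899, 0.5778)
step 4: θ'=1.3278 (R=-0.5000) → pose (2.5517, -4.3885, 1.3278)
step 5: θ'=-0.9222 (R=0.6667) → pose (1.3733, -4.6308, -0.9222)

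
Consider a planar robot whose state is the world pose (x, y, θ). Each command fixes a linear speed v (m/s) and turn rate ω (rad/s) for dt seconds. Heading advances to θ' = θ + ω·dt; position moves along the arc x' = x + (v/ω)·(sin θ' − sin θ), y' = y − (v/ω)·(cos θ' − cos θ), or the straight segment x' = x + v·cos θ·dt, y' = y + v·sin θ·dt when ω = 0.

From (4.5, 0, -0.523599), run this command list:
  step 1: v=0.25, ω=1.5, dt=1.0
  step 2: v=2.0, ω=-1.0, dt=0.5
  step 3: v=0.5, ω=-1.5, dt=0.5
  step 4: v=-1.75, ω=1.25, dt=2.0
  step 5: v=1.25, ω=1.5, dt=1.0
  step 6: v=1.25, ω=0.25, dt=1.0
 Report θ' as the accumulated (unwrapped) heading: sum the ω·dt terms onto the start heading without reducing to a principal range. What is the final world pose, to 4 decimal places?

step 1: θ'=0.9764 (R=0.1667) → pose (4.7214, 0.0510, 0.9764)
step 2: θ'=0.4764 (R=-2.0000) → pose (5.4612, 0.7083, 0.4764)
step 3: θ'=-0.2736 (R=-0.3333) → pose (5.7041, 0.7330, -0.2736)
step 4: θ'=2.2264 (R=-1.4000) → pose (4.2161, -1.4684, 2.2264)
step 5: θ'=3.7264 (R=0.8333) → pose (3.0955, -1.2816, 3.7264)
step 6: θ'=3.9764 (R=5.0000) → pose (2.1499, -2.0941, 3.9764)

(2.1499, -2.0941, 3.9764)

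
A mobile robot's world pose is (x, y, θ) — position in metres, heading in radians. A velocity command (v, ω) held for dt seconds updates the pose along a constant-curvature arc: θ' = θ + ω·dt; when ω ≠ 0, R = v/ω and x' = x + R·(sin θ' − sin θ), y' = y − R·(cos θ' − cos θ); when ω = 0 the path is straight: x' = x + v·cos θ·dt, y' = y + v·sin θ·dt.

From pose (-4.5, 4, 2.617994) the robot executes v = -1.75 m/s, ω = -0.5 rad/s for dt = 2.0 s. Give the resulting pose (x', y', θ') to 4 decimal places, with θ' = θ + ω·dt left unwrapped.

θ' = 2.6180 + -0.5·2.0 = 1.6180
R = v/ω = -1.75/-0.5 = 3.5000
x' = -4.5 + 3.5000·(sin 1.6180 − sin 2.6180) = -2.7539
y' = 4 − 3.5000·(cos 1.6180 − cos 2.6180) = 1.1340

(-2.7539, 1.1340, 1.6180)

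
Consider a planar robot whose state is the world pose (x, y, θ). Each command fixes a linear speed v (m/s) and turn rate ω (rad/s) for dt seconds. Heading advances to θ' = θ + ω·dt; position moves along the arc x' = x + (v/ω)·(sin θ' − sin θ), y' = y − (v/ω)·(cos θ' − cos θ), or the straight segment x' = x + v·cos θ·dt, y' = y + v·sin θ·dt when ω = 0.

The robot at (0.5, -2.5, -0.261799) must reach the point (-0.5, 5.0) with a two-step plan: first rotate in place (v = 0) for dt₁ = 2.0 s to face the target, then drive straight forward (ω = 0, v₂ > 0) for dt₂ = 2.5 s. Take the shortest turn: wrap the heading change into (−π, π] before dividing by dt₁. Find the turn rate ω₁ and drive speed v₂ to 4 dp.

heading to target = atan2(5−-2.5, -0.5−0.5) = 1.7033
Δθ = wrap(1.7033 − -0.2618) = 1.9651; ω₁ = Δθ/dt₁ = 0.9826
distance = √((-0.5−0.5)² + (5−-2.5)²) = 7.5664; v₂ = distance/dt₂ = 3.0265

ω₁ = 0.9826, v₂ = 3.0265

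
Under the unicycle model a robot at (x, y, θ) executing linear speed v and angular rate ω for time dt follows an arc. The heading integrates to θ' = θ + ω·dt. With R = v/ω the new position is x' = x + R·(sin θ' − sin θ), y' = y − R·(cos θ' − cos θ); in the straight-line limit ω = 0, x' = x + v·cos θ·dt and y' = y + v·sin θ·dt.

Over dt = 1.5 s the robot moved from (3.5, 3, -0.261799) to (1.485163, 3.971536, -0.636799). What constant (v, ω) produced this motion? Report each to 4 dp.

Δθ = -0.636799 − -0.261799 = -0.375000
ω = Δθ/dt = -0.375000/1.5 = -0.2500
R = Δx/(sin θ' − sin θ) = 6.0000
v = R·ω = 6.0000·-0.2500 = -1.5000

v = -1.5000, ω = -0.2500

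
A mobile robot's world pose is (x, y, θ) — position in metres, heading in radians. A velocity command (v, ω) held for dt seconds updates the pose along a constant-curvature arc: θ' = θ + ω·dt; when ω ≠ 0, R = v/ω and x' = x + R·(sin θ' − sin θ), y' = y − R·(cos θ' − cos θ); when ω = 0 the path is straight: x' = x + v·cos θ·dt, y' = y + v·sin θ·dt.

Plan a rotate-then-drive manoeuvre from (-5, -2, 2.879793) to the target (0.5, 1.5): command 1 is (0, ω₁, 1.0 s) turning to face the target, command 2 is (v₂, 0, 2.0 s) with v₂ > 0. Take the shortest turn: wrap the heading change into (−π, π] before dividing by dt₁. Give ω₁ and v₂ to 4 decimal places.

ω₁ = -2.3131, v₂ = 3.2596

heading to target = atan2(1.5−-2, 0.5−-5) = 0.5667
Δθ = wrap(0.5667 − 2.8798) = -2.3131; ω₁ = Δθ/dt₁ = -2.3131
distance = √((0.5−-5)² + (1.5−-2)²) = 6.5192; v₂ = distance/dt₂ = 3.2596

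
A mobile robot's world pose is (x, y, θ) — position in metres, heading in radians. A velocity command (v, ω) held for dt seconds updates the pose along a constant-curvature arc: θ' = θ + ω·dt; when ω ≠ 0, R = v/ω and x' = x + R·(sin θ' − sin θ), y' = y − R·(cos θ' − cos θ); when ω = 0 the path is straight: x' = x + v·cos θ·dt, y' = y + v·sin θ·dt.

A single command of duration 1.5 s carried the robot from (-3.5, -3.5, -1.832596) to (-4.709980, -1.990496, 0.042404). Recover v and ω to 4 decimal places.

Δθ = 0.042404 − -1.832596 = 1.875000
ω = Δθ/dt = 1.875000/1.5 = 1.2500
R = −Δy/(cos θ' − cos θ) = -1.2000
v = R·ω = -1.2000·1.2500 = -1.5000

v = -1.5000, ω = 1.2500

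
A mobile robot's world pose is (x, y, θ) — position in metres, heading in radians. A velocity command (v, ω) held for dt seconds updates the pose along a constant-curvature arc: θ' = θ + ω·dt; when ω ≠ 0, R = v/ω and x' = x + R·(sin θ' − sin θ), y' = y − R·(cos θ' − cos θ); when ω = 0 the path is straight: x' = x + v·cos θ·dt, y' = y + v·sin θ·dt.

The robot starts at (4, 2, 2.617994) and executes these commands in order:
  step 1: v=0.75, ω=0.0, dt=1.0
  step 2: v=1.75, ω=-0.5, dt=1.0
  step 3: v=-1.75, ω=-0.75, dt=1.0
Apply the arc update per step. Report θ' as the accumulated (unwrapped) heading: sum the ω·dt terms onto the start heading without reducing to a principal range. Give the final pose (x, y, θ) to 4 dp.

step 1: θ'=2.6180 (straight) → pose (3.3505, 2.3750, 2.6180)
step 2: θ'=2.1180 (R=-3.5000) → pose (2.1115, 3.5851, 2.1180)
step 3: θ'=1.3680 (R=2.3333) → pose (2.4044, 1.9011, 1.3680)

(2.4044, 1.9011, 1.3680)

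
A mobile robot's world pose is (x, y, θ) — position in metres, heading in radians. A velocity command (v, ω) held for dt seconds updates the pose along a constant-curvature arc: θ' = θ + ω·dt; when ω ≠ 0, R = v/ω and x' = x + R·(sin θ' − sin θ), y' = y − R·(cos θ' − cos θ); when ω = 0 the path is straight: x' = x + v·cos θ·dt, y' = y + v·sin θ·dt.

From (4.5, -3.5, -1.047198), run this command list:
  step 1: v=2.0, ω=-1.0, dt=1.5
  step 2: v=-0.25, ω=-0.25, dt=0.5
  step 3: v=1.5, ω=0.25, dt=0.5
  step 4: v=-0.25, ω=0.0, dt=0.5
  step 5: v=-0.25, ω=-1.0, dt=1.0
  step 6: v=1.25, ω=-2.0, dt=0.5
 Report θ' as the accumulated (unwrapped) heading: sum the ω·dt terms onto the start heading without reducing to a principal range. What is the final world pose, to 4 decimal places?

(3.3220, -5.9096, -4.5472)

step 1: θ'=-2.5472 (R=-2.0000) → pose (3.8880, -6.1570, -2.5472)
step 2: θ'=-2.6722 (R=1.0000) → pose (3.9956, -6.0936, -2.6722)
step 3: θ'=-2.5472 (R=6.0000) → pose (3.3497, -6.4737, -2.5472)
step 4: θ'=-2.5472 (straight) → pose (3.4532, -6.4037, -2.5472)
step 5: θ'=-3.5472 (R=0.2500) → pose (3.6919, -6.3812, -3.5472)
step 6: θ'=-4.5472 (R=-0.6250) → pose (3.3220, -5.9096, -4.5472)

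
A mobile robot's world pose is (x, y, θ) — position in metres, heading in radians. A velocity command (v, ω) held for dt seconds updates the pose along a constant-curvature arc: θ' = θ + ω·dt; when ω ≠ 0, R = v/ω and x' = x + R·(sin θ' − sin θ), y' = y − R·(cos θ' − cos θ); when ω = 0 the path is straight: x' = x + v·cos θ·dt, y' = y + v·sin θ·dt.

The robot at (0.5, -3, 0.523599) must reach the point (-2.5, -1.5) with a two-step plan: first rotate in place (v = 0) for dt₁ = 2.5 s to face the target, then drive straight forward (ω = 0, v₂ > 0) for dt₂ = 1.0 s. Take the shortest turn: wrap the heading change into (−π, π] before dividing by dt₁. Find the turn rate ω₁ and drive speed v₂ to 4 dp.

ω₁ = 0.8617, v₂ = 3.3541

heading to target = atan2(-1.5−-3, -2.5−0.5) = 2.6779
Δθ = wrap(2.6779 − 0.5236) = 2.1543; ω₁ = Δθ/dt₁ = 0.8617
distance = √((-2.5−0.5)² + (-1.5−-3)²) = 3.3541; v₂ = distance/dt₂ = 3.3541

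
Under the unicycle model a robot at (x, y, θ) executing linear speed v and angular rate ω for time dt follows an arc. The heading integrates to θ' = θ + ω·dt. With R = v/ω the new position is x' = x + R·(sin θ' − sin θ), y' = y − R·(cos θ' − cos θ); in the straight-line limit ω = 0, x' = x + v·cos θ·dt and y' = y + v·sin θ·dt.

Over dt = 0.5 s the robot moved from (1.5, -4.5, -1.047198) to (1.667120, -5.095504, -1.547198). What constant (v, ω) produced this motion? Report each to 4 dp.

Δθ = -1.547198 − -1.047198 = -0.500000
ω = Δθ/dt = -0.500000/0.5 = -1.0000
R = −Δy/(cos θ' − cos θ) = -1.2500
v = R·ω = -1.2500·-1.0000 = 1.2500

v = 1.2500, ω = -1.0000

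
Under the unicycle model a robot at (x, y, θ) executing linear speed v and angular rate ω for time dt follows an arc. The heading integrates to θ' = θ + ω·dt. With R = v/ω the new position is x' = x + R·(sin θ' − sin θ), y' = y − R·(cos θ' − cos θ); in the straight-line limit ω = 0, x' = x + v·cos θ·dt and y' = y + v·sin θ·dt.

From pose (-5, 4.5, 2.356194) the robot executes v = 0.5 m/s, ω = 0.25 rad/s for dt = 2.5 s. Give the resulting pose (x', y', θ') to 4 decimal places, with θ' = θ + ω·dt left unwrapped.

(-6.0948, 5.0601, 2.9812)

θ' = 2.3562 + 0.25·2.5 = 2.9812
R = v/ω = 0.5/0.25 = 2.0000
x' = -5 + 2.0000·(sin 2.9812 − sin 2.3562) = -6.0948
y' = 4.5 − 2.0000·(cos 2.9812 − cos 2.3562) = 5.0601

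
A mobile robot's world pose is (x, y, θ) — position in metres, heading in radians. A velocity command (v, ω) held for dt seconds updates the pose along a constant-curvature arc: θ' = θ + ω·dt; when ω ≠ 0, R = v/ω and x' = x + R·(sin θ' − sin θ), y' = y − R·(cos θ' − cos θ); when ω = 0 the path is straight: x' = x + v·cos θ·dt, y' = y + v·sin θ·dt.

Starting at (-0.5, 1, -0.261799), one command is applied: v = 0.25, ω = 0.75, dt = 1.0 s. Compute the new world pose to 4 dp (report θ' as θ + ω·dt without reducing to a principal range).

(-0.2574, 1.0276, 0.4882)

θ' = -0.2618 + 0.75·1.0 = 0.4882
R = v/ω = 0.25/0.75 = 0.3333
x' = -0.5 + 0.3333·(sin 0.4882 − sin -0.2618) = -0.2574
y' = 1 − 0.3333·(cos 0.4882 − cos -0.2618) = 1.0276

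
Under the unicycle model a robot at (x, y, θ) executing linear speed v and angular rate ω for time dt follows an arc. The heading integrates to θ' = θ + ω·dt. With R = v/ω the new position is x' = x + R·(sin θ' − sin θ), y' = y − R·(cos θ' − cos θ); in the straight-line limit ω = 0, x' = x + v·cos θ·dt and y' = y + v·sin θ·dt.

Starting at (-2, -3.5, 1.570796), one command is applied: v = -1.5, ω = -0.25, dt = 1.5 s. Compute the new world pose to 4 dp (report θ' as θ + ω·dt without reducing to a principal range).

θ' = 1.5708 + -0.25·1.5 = 1.1958
R = v/ω = -1.5/-0.25 = 6.0000
x' = -2 + 6.0000·(sin 1.1958 − sin 1.5708) = -2.4170
y' = -3.5 − 6.0000·(cos 1.1958 − cos 1.5708) = -5.6976

(-2.4170, -5.6976, 1.1958)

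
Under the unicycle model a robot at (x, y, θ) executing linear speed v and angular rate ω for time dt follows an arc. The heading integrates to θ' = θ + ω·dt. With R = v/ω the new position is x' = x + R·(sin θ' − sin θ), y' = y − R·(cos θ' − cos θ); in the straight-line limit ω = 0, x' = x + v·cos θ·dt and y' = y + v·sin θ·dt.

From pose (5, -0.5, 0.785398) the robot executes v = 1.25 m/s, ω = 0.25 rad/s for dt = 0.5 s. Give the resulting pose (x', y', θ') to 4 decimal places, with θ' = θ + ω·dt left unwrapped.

θ' = 0.7854 + 0.25·0.5 = 0.9104
R = v/ω = 1.25/0.25 = 5.0000
x' = 5 + 5.0000·(sin 0.9104 − sin 0.7854) = 5.4132
y' = -0.5 − 5.0000·(cos 0.9104 − cos 0.7854) = -0.0316

(5.4132, -0.0316, 0.9104)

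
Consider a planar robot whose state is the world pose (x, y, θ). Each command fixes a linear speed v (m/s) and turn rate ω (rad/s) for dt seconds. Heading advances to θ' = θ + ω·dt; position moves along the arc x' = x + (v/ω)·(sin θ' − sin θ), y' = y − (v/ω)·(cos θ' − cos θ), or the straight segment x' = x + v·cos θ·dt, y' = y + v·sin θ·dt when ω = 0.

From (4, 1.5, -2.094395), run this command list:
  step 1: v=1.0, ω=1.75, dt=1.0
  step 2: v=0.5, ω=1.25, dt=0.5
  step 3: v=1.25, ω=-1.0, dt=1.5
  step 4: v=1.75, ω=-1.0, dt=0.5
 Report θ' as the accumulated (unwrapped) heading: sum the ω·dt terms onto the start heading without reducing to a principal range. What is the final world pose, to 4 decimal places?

(6.1552, -0.9637, -1.7194)

step 1: θ'=-0.3444 (R=0.5714) → pose (4.3019, 0.6764, -0.3444)
step 2: θ'=0.2806 (R=0.4000) → pose (4.5478, 0.6686, 0.2806)
step 3: θ'=-1.2194 (R=-1.2500) → pose (6.0676, -0.1023, -1.2194)
step 4: θ'=-1.7194 (R=-1.7500) → pose (6.1552, -0.9637, -1.7194)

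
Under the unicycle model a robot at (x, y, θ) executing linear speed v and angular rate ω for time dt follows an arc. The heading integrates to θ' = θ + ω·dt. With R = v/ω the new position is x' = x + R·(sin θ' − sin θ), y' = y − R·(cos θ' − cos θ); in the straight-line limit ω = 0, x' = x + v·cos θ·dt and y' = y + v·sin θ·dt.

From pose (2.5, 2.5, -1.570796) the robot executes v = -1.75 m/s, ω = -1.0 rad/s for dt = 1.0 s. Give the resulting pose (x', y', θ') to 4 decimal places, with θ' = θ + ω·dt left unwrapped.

(3.3045, 3.9726, -2.5708)

θ' = -1.5708 + -1.0·1.0 = -2.5708
R = v/ω = -1.75/-1.0 = 1.7500
x' = 2.5 + 1.7500·(sin -2.5708 − sin -1.5708) = 3.3045
y' = 2.5 − 1.7500·(cos -2.5708 − cos -1.5708) = 3.9726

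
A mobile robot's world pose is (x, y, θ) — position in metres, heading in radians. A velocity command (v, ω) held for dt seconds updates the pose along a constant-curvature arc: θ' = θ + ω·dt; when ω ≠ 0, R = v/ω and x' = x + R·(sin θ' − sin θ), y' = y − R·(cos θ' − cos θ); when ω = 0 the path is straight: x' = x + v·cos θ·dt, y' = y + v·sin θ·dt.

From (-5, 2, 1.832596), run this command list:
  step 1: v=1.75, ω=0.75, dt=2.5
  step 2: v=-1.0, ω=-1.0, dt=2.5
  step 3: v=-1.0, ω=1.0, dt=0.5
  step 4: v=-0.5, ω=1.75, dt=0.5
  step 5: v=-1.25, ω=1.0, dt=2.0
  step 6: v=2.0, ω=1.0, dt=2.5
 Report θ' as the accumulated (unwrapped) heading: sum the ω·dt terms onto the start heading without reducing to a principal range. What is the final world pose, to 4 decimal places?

step 1: θ'=3.7076 (R=2.3333) → pose (-8.5051, 3.3655, 3.7076)
step 2: θ'=1.2076 (R=1.0000) → pose (-7.0341, 2.1662, 1.2076)
step 3: θ'=1.7076 (R=-1.0000) → pose (-7.0900, 1.6746, 1.7076)
step 4: θ'=2.5826 (R=-0.2857) → pose (-6.9585, 1.4713, 2.5826)
step 5: θ'=4.5826 (R=-1.2500) → pose (-5.0560, 2.3693, 4.5826)
step 6: θ'=7.0826 (R=2.0000) → pose (-1.6390, 0.7162, 7.0826)

(-1.6390, 0.7162, 7.0826)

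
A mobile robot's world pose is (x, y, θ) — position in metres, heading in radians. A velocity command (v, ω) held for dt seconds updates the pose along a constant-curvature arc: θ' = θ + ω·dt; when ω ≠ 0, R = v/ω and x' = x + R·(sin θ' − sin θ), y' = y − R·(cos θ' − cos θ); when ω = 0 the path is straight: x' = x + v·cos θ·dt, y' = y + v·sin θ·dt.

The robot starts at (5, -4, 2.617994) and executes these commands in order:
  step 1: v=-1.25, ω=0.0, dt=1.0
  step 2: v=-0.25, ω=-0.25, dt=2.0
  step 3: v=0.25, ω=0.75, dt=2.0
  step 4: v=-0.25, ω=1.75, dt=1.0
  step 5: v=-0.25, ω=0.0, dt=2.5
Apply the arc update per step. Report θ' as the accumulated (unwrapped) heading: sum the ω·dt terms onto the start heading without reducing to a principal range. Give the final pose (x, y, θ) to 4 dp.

step 1: θ'=2.6180 (straight) → pose (6.0825, -4.6250, 2.6180)
step 2: θ'=2.1180 (R=1.0000) → pose (6.4365, -4.9707, 2.1180)
step 3: θ'=3.6180 (R=0.3333) → pose (5.9990, -4.8479, 3.6180)
step 4: θ'=5.3680 (R=-0.1429) → pose (6.0467, -4.6339, 5.3680)
step 5: θ'=5.3680 (straight) → pose (5.6657, -4.1385, 5.3680)

(5.6657, -4.1385, 5.3680)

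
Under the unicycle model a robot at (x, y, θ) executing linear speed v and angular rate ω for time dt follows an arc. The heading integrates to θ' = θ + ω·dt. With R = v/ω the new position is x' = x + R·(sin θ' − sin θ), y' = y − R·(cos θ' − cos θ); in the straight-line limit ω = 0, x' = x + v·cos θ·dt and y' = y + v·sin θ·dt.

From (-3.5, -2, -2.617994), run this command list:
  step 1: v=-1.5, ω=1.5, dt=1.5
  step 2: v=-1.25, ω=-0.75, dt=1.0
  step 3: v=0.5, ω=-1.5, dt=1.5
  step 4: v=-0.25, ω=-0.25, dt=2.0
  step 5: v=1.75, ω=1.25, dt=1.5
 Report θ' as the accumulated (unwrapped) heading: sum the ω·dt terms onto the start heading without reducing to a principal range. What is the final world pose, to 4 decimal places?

step 1: θ'=-0.3680 (R=-1.0000) → pose (-3.6403, -0.2009, -0.3680)
step 2: θ'=-1.1180 (R=1.6667) → pose (-4.5394, 0.6250, -1.1180)
step 3: θ'=-3.3680 (R=-0.3333) → pose (-4.9140, 0.1544, -3.3680)
step 4: θ'=-3.8680 (R=1.0000) → pose (-4.4742, -0.0726, -3.8680)
step 5: θ'=-1.9930 (R=1.4000) → pose (-6.6812, -0.5455, -1.9930)

(-6.6812, -0.5455, -1.9930)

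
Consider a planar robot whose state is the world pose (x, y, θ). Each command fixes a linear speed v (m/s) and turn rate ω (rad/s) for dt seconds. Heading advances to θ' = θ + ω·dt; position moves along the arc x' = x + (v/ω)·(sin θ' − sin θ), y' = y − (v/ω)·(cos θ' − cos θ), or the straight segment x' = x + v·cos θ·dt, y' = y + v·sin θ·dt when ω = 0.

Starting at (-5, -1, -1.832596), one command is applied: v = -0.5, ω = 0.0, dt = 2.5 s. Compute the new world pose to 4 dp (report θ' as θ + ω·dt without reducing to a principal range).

θ' = -1.8326 + 0.0·2.5 = -1.8326
ω = 0 → straight: x' = -5 + -0.5·cos(-1.8326)·2.5 = -4.6765
y' = -1 + -0.5·sin(-1.8326)·2.5 = 0.2074

(-4.6765, 0.2074, -1.8326)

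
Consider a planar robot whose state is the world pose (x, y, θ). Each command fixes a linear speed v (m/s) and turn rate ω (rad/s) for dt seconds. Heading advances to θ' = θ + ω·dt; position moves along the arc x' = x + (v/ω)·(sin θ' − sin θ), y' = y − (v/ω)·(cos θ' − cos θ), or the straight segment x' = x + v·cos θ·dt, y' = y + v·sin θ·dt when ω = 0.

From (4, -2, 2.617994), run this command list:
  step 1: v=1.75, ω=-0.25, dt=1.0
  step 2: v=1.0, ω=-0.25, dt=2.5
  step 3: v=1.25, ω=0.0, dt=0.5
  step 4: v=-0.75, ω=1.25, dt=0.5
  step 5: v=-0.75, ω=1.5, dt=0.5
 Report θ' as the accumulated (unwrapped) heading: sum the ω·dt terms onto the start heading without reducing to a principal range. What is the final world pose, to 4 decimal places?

(1.8654, 1.3777, 3.1180)

step 1: θ'=2.3680 (R=-7.0000) → pose (2.6090, -0.9456, 2.3680)
step 2: θ'=1.7430 (R=-4.0000) → pose (1.4630, 1.2306, 1.7430)
step 3: θ'=1.7430 (straight) → pose (1.3559, 1.8463, 1.7430)
step 4: θ'=2.3680 (R=-0.6000) → pose (1.5278, 1.5199, 2.3680)
step 5: θ'=3.1180 (R=-0.5000) → pose (1.8654, 1.3777, 3.1180)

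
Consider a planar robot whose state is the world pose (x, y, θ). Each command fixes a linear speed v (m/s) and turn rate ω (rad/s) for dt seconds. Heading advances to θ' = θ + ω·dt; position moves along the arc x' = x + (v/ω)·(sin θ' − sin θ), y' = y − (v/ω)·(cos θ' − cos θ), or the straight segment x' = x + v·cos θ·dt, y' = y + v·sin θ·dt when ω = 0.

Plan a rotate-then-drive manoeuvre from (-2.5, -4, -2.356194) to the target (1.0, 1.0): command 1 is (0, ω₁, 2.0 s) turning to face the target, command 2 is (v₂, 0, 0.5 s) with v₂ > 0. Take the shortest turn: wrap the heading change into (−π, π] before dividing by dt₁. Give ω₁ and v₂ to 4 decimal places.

ω₁ = -1.4835, v₂ = 12.2066

heading to target = atan2(1−-4, 1−-2.5) = 0.9601
Δθ = wrap(0.9601 − -2.3562) = -2.9669; ω₁ = Δθ/dt₁ = -1.4835
distance = √((1−-2.5)² + (1−-4)²) = 6.1033; v₂ = distance/dt₂ = 12.2066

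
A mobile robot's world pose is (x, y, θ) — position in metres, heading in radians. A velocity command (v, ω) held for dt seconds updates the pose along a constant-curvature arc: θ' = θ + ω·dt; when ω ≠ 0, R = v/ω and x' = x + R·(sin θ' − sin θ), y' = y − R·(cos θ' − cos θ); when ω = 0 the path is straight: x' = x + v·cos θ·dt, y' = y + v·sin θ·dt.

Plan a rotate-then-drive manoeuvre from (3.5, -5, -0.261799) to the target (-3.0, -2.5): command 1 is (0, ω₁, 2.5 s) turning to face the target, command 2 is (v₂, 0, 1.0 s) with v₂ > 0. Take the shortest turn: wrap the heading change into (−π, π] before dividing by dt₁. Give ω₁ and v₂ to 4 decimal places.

ω₁ = 1.2145, v₂ = 6.9642

heading to target = atan2(-2.5−-5, -3−3.5) = 2.7744
Δθ = wrap(2.7744 − -0.2618) = 3.0362; ω₁ = Δθ/dt₁ = 1.2145
distance = √((-3−3.5)² + (-2.5−-5)²) = 6.9642; v₂ = distance/dt₂ = 6.9642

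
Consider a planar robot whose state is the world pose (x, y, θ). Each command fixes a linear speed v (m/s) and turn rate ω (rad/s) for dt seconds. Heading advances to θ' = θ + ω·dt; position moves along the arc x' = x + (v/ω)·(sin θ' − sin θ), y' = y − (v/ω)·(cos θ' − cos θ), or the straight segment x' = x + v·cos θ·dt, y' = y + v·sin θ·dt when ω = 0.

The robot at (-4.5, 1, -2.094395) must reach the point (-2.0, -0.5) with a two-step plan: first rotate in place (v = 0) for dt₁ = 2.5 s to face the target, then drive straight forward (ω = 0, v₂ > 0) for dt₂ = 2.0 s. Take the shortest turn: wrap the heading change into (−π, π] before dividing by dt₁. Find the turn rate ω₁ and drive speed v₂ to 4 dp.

ω₁ = 0.6216, v₂ = 1.4577

heading to target = atan2(-0.5−1, -2−-4.5) = -0.5404
Δθ = wrap(-0.5404 − -2.0944) = 1.5540; ω₁ = Δθ/dt₁ = 0.6216
distance = √((-2−-4.5)² + (-0.5−1)²) = 2.9155; v₂ = distance/dt₂ = 1.4577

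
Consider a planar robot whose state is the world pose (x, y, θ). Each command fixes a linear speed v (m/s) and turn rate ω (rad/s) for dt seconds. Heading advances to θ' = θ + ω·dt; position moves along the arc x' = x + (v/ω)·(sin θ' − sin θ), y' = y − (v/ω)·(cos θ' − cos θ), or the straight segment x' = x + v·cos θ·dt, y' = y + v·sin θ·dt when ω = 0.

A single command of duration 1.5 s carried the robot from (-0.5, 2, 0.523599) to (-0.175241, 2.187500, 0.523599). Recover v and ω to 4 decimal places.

Δθ = 0.523599 − 0.523599 = 0.000000
ω = Δθ/dt = 0.000000/1.5 = 0.0000
ω = 0 → v = (Δx·cos θ + Δy·sin θ)/dt = 0.2500

v = 0.2500, ω = 0.0000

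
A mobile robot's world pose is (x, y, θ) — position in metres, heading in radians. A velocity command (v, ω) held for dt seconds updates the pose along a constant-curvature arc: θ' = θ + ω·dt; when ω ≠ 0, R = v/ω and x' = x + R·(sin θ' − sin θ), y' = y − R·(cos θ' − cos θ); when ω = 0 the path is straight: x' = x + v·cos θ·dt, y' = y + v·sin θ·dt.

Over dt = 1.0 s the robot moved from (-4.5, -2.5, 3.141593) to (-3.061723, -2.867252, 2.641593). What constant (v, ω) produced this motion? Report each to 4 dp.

v = -1.5000, ω = -0.5000

Δθ = 2.641593 − 3.141593 = -0.500000
ω = Δθ/dt = -0.500000/1.0 = -0.5000
R = Δx/(sin θ' − sin θ) = 3.0000
v = R·ω = 3.0000·-0.5000 = -1.5000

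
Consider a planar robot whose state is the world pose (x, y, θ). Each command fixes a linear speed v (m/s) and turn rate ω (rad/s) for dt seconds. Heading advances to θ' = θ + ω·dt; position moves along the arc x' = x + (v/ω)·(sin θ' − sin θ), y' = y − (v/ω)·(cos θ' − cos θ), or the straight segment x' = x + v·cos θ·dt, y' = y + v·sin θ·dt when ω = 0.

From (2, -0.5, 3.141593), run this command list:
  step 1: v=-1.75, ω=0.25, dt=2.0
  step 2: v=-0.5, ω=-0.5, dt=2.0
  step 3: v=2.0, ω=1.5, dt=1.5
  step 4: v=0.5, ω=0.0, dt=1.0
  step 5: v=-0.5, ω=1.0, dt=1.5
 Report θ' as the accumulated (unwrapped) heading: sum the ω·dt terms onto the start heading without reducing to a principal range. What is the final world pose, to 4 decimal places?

(3.9066, -1.1349, 6.3916)

step 1: θ'=3.6416 (R=-7.0000) → pose (5.3560, 0.3569, 3.6416)
step 2: θ'=2.6416 (R=1.0000) → pose (6.3148, 0.3569, 2.6416)
step 3: θ'=4.8916 (R=1.3333) → pose (4.3636, -1.0508, 4.8916)
step 4: θ'=4.8916 (straight) → pose (4.4527, -1.5428, 4.8916)
step 5: θ'=6.3916 (R=-0.5000) → pose (3.9066, -1.1349, 6.3916)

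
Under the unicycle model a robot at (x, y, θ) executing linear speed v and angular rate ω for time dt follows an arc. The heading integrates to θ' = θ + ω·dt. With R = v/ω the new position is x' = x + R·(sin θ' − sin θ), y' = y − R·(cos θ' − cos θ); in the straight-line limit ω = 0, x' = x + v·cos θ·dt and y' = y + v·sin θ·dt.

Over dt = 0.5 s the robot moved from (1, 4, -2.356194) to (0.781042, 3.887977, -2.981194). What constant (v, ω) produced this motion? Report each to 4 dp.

Δθ = -2.981194 − -2.356194 = -0.625000
ω = Δθ/dt = -0.625000/0.5 = -1.2500
R = Δx/(sin θ' − sin θ) = -0.4000
v = R·ω = -0.4000·-1.2500 = 0.5000

v = 0.5000, ω = -1.2500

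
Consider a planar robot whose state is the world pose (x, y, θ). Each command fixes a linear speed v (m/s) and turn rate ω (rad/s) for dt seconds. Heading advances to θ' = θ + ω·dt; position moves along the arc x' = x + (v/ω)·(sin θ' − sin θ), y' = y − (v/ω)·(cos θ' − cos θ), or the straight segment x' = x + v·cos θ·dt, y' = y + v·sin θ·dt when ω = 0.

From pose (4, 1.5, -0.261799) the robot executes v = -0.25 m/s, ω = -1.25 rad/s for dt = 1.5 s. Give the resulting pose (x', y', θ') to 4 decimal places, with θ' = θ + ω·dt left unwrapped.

θ' = -0.2618 + -1.25·1.5 = -2.1368
R = v/ω = -0.25/-1.25 = 0.2000
x' = 4 + 0.2000·(sin -2.1368 − sin -0.2618) = 3.8830
y' = 1.5 − 0.2000·(cos -2.1368 − cos -0.2618) = 1.8004

(3.8830, 1.8004, -2.1368)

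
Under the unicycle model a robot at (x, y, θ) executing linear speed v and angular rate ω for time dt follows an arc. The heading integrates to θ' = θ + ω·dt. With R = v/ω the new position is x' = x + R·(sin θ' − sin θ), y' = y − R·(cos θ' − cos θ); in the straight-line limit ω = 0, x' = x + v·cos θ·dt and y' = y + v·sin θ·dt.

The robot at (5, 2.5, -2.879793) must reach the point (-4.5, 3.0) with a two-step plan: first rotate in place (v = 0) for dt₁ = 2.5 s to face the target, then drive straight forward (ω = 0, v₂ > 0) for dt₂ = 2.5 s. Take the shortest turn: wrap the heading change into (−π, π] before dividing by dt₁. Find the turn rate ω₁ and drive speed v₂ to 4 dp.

ω₁ = -0.1258, v₂ = 3.8053

heading to target = atan2(3−2.5, -4.5−5) = 3.0890
Δθ = wrap(3.0890 − -2.8798) = -0.3144; ω₁ = Δθ/dt₁ = -0.1258
distance = √((-4.5−5)² + (3−2.5)²) = 9.5131; v₂ = distance/dt₂ = 3.8053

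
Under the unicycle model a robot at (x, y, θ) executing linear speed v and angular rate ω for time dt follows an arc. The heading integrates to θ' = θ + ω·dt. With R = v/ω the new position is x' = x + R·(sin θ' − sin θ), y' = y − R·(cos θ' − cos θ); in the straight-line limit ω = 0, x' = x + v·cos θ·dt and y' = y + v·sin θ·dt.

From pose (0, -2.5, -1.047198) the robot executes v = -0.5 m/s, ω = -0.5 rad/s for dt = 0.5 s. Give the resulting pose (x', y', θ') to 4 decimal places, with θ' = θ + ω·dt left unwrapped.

(-0.0968, -2.2702, -1.2972)

θ' = -1.0472 + -0.5·0.5 = -1.2972
R = v/ω = -0.5/-0.5 = 1.0000
x' = 0 + 1.0000·(sin -1.2972 − sin -1.0472) = -0.0968
y' = -2.5 − 1.0000·(cos -1.2972 − cos -1.0472) = -2.2702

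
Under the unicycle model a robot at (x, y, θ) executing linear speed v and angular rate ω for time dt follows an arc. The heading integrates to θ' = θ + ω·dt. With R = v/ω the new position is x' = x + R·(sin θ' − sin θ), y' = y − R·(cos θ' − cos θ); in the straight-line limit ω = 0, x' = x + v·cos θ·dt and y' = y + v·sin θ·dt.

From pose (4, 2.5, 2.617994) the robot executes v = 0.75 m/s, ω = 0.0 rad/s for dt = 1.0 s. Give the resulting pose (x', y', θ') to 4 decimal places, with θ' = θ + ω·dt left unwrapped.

(3.3505, 2.8750, 2.6180)

θ' = 2.6180 + 0.0·1.0 = 2.6180
ω = 0 → straight: x' = 4 + 0.75·cos(2.6180)·1.0 = 3.3505
y' = 2.5 + 0.75·sin(2.6180)·1.0 = 2.8750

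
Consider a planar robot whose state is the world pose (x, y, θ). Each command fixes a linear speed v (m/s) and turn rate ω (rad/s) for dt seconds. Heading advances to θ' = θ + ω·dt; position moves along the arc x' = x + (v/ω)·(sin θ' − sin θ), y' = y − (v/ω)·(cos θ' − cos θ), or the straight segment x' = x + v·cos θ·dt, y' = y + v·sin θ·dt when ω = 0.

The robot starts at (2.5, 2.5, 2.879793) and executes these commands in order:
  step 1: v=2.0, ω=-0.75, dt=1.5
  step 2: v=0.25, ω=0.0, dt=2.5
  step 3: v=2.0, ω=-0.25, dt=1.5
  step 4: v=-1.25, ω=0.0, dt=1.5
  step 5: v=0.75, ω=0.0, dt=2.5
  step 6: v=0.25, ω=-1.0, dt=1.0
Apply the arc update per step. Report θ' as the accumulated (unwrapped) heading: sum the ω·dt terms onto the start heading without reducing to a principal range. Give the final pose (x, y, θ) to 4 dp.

step 1: θ'=1.7548 (R=-2.6667) → pose (0.5685, 4.5879, 1.7548)
step 2: θ'=1.7548 (straight) → pose (0.4542, 5.2024, 1.7548)
step 3: θ'=1.3798 (R=-8.0000) → pose (0.4646, 8.1848, 1.3798)
step 4: θ'=1.3798 (straight) → pose (0.1087, 6.3439, 1.3798)
step 5: θ'=1.3798 (straight) → pose (0.4646, 8.1848, 1.3798)
step 6: θ'=0.3798 (R=-0.2500) → pose (0.6174, 8.3695, 0.3798)

(0.6174, 8.3695, 0.3798)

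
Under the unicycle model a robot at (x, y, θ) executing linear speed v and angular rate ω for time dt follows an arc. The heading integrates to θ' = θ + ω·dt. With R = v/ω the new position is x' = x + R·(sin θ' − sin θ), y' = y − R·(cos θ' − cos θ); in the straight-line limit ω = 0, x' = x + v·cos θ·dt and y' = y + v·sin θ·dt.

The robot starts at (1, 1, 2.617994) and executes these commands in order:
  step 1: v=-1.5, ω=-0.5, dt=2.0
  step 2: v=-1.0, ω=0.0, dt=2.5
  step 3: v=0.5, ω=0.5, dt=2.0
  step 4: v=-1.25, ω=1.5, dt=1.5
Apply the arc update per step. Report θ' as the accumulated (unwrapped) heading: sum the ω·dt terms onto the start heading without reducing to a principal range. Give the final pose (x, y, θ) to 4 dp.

step 1: θ'=1.6180 (R=3.0000) → pose (2.4967, -1.4565, 1.6180)
step 2: θ'=1.6180 (straight) → pose (2.6146, -3.9538, 1.6180)
step 3: θ'=2.6180 (R=1.0000) → pose (2.1157, -3.1349, 2.6180)
step 4: θ'=4.8680 (R=-0.8333) → pose (3.3557, -2.2841, 4.8680)

(3.3557, -2.2841, 4.8680)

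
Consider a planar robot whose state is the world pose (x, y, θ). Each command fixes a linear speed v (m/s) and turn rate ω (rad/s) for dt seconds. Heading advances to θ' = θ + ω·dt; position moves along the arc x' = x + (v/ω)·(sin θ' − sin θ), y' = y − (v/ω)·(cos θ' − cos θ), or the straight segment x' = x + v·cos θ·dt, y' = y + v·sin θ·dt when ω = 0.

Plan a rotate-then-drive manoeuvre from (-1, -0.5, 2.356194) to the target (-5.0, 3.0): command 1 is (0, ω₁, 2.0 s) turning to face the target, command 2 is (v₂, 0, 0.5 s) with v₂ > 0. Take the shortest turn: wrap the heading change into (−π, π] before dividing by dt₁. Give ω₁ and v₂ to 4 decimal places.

ω₁ = 0.0333, v₂ = 10.6301

heading to target = atan2(3−-0.5, -5−-1) = 2.4228
Δθ = wrap(2.4228 − 2.3562) = 0.0666; ω₁ = Δθ/dt₁ = 0.0333
distance = √((-5−-1)² + (3−-0.5)²) = 5.3151; v₂ = distance/dt₂ = 10.6301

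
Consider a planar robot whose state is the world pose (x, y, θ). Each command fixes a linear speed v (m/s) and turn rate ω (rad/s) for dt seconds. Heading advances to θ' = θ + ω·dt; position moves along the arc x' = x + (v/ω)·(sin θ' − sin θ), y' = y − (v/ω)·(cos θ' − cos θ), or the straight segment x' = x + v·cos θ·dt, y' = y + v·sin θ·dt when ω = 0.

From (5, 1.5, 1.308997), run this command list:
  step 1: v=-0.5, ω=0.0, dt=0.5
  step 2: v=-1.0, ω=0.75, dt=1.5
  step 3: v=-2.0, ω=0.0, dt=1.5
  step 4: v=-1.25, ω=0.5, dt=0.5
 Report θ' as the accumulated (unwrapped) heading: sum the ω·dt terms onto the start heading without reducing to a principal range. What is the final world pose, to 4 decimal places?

step 1: θ'=1.3090 (straight) → pose (4.9353, 1.2585, 1.3090)
step 2: θ'=2.4340 (R=-1.3333) → pose (5.3565, -0.0998, 2.4340)
step 3: θ'=2.4340 (straight) → pose (7.6363, -2.0498, 2.4340)
step 4: θ'=2.6840 (R=-2.5000) → pose (8.1568, -2.3928, 2.6840)

(8.1568, -2.3928, 2.6840)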